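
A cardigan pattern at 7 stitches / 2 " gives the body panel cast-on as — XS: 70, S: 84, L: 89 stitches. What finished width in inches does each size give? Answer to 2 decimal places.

XS 20.00 inches; S 24.00 inches; L 25.43 inches.

7/2 = 3.5 sts per in.
XS: 70 / 3.5 = 20.000 → 20.00 in.
S: 84 / 3.5 = 24.000 → 24.00 in.
L: 89 / 3.5 = 25.429 → 25.43 in.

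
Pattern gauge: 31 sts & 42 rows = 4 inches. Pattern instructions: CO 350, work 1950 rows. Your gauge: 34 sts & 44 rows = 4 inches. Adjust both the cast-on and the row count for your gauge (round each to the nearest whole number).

Cast on 384 stitches; work 2043 rows.

Stitches: 350 × 34/31 = 383.87 → 384.
Rows: 1950 × 44/42 = 2042.86 → 2043.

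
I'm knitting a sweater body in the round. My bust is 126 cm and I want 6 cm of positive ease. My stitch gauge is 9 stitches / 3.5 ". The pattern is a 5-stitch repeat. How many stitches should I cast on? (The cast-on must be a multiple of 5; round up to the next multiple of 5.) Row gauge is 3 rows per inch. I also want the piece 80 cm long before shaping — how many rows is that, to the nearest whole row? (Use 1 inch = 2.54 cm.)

Finished = 126 + 6 = 132 cm.
132 cm × 1/2.54 = 51.97 inches.
9/3.5 = 2.571 sts per in; 51.97 × 2.571 = 133.63 sts.
Next multiple of 5 → 135.
80 cm = 31.50 inches; × 3 = 94.49 → 94 rows.

Cast on 135 stitches; work 94 rows.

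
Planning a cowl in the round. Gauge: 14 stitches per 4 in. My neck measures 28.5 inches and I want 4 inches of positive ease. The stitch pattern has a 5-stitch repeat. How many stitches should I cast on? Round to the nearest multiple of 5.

Finished = 28.5 + 4 = 32.5 inches.
14 / 4 = 3.5 sts/in.
32.5 × 3.5 = 113.75 sts.
Nearest multiple of 5: 115.

115 stitches.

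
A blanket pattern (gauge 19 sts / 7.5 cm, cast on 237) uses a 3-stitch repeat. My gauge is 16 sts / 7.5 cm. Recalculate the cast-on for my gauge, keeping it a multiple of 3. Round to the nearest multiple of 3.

237 × 16 / 19 = 199.58.
Nearest multiple of 3: 201.

Cast on 201 stitches.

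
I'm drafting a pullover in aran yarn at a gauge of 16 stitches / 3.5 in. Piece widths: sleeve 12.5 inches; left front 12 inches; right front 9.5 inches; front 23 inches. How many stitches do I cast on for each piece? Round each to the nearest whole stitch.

sleeve 57; left front 55; right front 43; front 105.

Rate = 16/3.5 = 4.571 sts per in.
sleeve: 12.5 × 4.571 = 57.14 → 57.
left front: 12 × 4.571 = 54.86 → 55.
right front: 9.5 × 4.571 = 43.43 → 43.
front: 23 × 4.571 = 105.14 → 105.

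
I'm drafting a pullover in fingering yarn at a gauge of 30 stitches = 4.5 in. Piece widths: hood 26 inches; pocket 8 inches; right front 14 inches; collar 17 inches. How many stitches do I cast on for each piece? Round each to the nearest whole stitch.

Rate = 30/4.5 = 6.667 sts per in.
hood: 26 × 6.667 = 173.33 → 173.
pocket: 8 × 6.667 = 53.33 → 53.
right front: 14 × 6.667 = 93.33 → 93.
collar: 17 × 6.667 = 113.33 → 113.

hood 173; pocket 53; right front 93; collar 113.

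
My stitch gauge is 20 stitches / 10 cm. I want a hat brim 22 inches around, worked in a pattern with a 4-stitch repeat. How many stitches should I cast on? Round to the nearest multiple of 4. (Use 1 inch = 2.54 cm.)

22 in = 22 × 2.54 = 55.88 cm.
20 / 10 = 2 sts/cm.
55.88 × 2 = 111.76 sts.
→ 112.

112 stitches.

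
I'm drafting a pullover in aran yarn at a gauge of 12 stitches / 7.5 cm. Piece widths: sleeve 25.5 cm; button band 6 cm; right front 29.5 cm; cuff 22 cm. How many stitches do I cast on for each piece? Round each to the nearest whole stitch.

Rate = 12/7.5 = 1.6 sts per cm.
sleeve: 25.5 × 1.6 = 40.80 → 41.
button band: 6 × 1.6 = 9.60 → 10.
right front: 29.5 × 1.6 = 47.20 → 47.
cuff: 22 × 1.6 = 35.20 → 35.

sleeve 41; button band 10; right front 47; cuff 35.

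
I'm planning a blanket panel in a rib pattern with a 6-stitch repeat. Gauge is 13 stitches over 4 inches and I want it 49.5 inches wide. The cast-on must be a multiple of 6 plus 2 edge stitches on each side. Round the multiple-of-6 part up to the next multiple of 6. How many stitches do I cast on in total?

Cast on 166 stitches.

13 / 4 = 3.25 sts per inch.
49.5 × 3.25 = 160.88 sts.
Less 4 edge sts → 156.88 for the repeat.
Next multiple of 6: 162.
Add back 4 edge sts → 166.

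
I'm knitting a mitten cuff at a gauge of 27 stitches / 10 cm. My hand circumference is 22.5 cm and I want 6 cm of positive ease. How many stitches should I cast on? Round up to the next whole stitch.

77 stitches.

Finished = 22.5 + 6 = 28.5 cm.
27 / 10 = 2.7 sts per cm.
28.50 × 2.7 = 76.95 sts.
→ 77 sts.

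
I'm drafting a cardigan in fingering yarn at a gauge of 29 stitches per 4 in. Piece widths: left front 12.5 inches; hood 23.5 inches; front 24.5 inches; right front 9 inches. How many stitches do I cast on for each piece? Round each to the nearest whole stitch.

left front 91; hood 170; front 178; right front 65.

Rate = 29/4 = 7.25 sts per in.
left front: 12.5 × 7.25 = 90.62 → 91.
hood: 23.5 × 7.25 = 170.38 → 170.
front: 24.5 × 7.25 = 177.62 → 178.
right front: 9 × 7.25 = 65.25 → 65.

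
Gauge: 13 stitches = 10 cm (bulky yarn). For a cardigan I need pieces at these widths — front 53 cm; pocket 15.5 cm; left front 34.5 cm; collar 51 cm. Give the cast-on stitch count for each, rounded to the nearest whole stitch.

front 69; pocket 20; left front 45; collar 66.

Rate = 13/10 = 1.3 sts per cm.
front: 53 × 1.3 = 68.90 → 69.
pocket: 15.5 × 1.3 = 20.15 → 20.
left front: 34.5 × 1.3 = 44.85 → 45.
collar: 51 × 1.3 = 66.30 → 66.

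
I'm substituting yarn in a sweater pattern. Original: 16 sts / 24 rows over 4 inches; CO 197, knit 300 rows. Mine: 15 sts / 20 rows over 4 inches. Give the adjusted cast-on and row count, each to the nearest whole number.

Stitches: 197 × 15/16 = 184.69 → 185.
Rows: 300 × 20/24 = 250.00 → 250.

Cast on 185 stitches; work 250 rows.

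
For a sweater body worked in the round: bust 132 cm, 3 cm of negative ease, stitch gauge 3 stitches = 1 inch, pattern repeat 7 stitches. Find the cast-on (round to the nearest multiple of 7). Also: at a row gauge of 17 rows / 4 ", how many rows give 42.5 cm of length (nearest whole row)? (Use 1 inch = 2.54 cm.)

Finished = 132 − 3 = 129 cm.
129 cm × 1/2.54 = 50.79 inches.
3/1 = 3 sts per in; 50.79 × 3 = 152.36 sts.
Nearest multiple of 7 → 154.
42.5 cm = 16.73 inches; × 4.25 = 71.11 → 71 rows.

Cast on 154 stitches; work 71 rows.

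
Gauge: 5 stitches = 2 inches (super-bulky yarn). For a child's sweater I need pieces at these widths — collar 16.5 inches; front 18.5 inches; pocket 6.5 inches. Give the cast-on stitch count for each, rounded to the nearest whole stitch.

collar 41; front 46; pocket 16.

Rate = 5/2 = 2.5 sts per in.
collar: 16.5 × 2.5 = 41.25 → 41.
front: 18.5 × 2.5 = 46.25 → 46.
pocket: 6.5 × 2.5 = 16.25 → 16.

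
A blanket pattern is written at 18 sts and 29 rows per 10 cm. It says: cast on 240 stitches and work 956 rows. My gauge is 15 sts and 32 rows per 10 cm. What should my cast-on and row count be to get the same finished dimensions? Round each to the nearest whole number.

Stitches: 240 × 15/18 = 200.00 → 200.
Rows: 956 × 32/29 = 1054.90 → 1055.

Cast on 200 stitches; work 1055 rows.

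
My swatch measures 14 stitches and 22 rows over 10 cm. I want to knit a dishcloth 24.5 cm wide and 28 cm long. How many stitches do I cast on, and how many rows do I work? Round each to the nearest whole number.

Stitch gauge = 14/10 = 1.4 sts/cm; 24.5 × 1.4 = 34.30 → 34 sts.
Row gauge = 22/10 = 2.2 rows/cm; 28 × 2.2 = 61.60 → 62 rows.

Cast on 34 stitches and work 62 rows.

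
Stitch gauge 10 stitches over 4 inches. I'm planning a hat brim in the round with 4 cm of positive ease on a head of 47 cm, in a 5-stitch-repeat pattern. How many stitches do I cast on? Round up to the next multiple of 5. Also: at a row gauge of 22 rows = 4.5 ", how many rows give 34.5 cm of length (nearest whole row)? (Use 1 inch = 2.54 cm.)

Finished = 47 + 4 = 51 cm.
51 cm × 1/2.54 = 20.08 inches.
10/4 = 2.5 sts per in; 20.08 × 2.5 = 50.20 sts.
Next multiple of 5 → 55.
34.5 cm = 13.58 inches; × 4.889 = 66.40 → 66 rows.

Cast on 55 stitches; work 66 rows.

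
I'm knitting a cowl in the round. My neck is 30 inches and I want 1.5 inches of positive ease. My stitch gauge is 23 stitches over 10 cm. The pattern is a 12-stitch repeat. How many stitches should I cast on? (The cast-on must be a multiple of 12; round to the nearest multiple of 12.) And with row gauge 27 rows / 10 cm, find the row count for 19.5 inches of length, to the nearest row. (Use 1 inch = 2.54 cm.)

Finished = 30 + 1.5 = 31.5 inches.
31.5 inches × 2.54 = 80.01 cm.
23/10 = 2.3 sts per cm; 80.01 × 2.3 = 184.02 sts.
Nearest multiple of 12 → 180.
19.5 inches = 49.53 cm; × 2.7 = 133.73 → 134 rows.

Cast on 180 stitches; work 134 rows.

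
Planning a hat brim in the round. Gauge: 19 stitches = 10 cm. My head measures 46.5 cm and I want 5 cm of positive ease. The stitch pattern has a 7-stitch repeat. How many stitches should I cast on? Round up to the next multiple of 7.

Cast on 98 stitches.

Finished = 46.5 + 5 = 51.5 cm.
19 / 10 = 1.9 sts/cm.
51.5 × 1.9 = 97.85 sts.
Next multiple of 7: 98.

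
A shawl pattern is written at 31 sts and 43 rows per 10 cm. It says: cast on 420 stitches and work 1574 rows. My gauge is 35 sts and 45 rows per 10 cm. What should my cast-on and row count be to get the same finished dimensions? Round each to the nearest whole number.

Cast on 474 stitches; work 1647 rows.

Stitches: 420 × 35/31 = 474.19 → 474.
Rows: 1574 × 45/43 = 1647.21 → 1647.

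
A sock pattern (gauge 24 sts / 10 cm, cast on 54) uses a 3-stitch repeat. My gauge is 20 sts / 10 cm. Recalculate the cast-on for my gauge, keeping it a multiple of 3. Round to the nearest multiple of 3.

54 × 20 / 24 = 45.00.
Nearest multiple of 3: 45.

CO 45 sts.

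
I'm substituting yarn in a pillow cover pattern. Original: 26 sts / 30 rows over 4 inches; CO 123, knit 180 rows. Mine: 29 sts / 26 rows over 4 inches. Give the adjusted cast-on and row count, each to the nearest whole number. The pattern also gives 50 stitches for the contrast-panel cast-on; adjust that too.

Cast on 137 stitches; work 156 rows; contrast-panel cast-on 56 stitches.

Stitches: 123 × 29/26 = 137.19 → 137.
Rows: 180 × 26/30 = 156.00 → 156.
contrast-panel cast-on: 50 × 29/26 = 55.77 → 56.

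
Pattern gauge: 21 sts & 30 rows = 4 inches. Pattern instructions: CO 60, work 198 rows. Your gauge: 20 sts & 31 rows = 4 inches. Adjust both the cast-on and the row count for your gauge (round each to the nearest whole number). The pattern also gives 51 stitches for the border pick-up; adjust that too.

Cast on 57 stitches; work 205 rows; border pick-up 49 stitches.

Stitches: 60 × 20/21 = 57.14 → 57.
Rows: 198 × 31/30 = 204.60 → 205.
border pick-up: 51 × 20/21 = 48.57 → 49.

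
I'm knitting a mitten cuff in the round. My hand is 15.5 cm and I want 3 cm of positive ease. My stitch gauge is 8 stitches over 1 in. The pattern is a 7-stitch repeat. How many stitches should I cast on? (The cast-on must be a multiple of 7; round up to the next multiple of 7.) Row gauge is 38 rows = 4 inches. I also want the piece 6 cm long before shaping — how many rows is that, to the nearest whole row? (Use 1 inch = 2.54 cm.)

Cast on 63 stitches; work 22 rows.

Finished = 15.5 + 3 = 18.5 cm.
18.5 cm × 1/2.54 = 7.28 inches.
8/1 = 8 sts per in; 7.28 × 8 = 58.27 sts.
Next multiple of 7 → 63.
6 cm = 2.36 inches; × 9.5 = 22.44 → 22 rows.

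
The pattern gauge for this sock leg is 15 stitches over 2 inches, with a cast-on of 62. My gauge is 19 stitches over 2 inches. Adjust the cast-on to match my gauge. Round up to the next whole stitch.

79 stitches.

Scale factor = 19 / 15 = 1.267.
62 × 19 / 15 = 78.53 sts.
→ 79 sts.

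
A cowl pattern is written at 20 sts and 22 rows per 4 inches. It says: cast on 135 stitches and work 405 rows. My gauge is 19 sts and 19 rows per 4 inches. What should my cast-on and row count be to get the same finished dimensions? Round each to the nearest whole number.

Stitches: 135 × 19/20 = 128.25 → 128.
Rows: 405 × 19/22 = 349.77 → 350.

Cast on 128 stitches; work 350 rows.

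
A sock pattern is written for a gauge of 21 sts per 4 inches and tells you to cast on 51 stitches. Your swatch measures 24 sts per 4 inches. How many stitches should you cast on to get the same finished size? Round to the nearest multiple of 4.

Scale factor = 24 / 21 = 1.143.
51 × 24 / 21 = 58.29 sts.
→ 60 sts.

CO 60 sts.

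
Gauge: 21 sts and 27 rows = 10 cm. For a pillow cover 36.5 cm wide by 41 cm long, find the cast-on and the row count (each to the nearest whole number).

Cast on 77 stitches and work 111 rows.

Stitch gauge = 21/10 = 2.1 sts/cm; 36.5 × 2.1 = 76.65 → 77 sts.
Row gauge = 27/10 = 2.7 rows/cm; 41 × 2.7 = 110.70 → 111 rows.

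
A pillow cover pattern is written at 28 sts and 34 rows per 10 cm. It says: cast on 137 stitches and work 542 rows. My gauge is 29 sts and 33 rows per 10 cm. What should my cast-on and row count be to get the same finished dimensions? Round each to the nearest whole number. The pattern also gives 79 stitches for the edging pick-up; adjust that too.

Cast on 142 stitches; work 526 rows; edging pick-up 82 stitches.

Stitches: 137 × 29/28 = 141.89 → 142.
Rows: 542 × 33/34 = 526.06 → 526.
edging pick-up: 79 × 29/28 = 81.82 → 82.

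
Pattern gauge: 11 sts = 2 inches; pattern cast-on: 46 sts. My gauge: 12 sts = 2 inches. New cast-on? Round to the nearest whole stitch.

50 stitches.

Scale factor = 12 / 11 = 1.091.
46 × 12 / 11 = 50.18 sts.
→ 50 sts.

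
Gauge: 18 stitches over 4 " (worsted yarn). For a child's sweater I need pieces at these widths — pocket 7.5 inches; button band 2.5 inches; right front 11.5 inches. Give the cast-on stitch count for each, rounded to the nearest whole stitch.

pocket 34; button band 11; right front 52.

Rate = 18/4 = 4.5 sts per in.
pocket: 7.5 × 4.5 = 33.75 → 34.
button band: 2.5 × 4.5 = 11.25 → 11.
right front: 11.5 × 4.5 = 51.75 → 52.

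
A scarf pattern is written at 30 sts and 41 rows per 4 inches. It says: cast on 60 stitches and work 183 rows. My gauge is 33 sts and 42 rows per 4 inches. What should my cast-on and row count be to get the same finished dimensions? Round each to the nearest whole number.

Cast on 66 stitches; work 187 rows.

Stitches: 60 × 33/30 = 66.00 → 66.
Rows: 183 × 42/41 = 187.46 → 187.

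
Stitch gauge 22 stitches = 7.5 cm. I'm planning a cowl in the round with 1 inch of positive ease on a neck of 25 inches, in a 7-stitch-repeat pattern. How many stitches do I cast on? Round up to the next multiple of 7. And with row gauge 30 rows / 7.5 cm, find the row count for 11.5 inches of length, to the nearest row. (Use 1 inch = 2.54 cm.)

Finished = 25 + 1 = 26 inches.
26 inches × 2.54 = 66.04 cm.
22/7.5 = 2.933 sts per cm; 66.04 × 2.933 = 193.72 sts.
Next multiple of 7 → 196.
11.5 inches = 29.21 cm; × 4 = 116.84 → 117 rows.

Cast on 196 stitches; work 117 rows.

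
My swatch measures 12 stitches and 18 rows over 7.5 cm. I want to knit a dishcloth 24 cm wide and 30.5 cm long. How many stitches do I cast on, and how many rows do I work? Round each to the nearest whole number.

Stitch gauge = 12/7.5 = 1.6 sts/cm; 24 × 1.6 = 38.40 → 38 sts.
Row gauge = 18/7.5 = 2.4 rows/cm; 30.5 × 2.4 = 73.20 → 73 rows.

Cast on 38 stitches and work 73 rows.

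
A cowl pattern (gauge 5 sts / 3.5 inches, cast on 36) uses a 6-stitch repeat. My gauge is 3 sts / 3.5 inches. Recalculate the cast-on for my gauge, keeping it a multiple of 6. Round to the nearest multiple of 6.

Cast on 24 stitches.

36 × 3 / 5 = 21.60.
Nearest multiple of 6: 24.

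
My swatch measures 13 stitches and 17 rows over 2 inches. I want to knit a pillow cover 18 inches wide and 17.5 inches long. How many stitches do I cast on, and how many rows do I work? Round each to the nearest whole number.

Cast on 117 stitches and work 149 rows.

Stitch gauge = 13/2 = 6.5 sts/in; 18 × 6.5 = 117.00 → 117 sts.
Row gauge = 17/2 = 8.5 rows/in; 17.5 × 8.5 = 148.75 → 149 rows.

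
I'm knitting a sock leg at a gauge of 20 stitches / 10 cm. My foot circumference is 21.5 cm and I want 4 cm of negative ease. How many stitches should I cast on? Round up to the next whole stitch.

Finished = 21.5 − 4 = 17.5 cm.
20 / 10 = 2 sts per cm.
17.50 × 2 = 35.00 sts.

35 stitches.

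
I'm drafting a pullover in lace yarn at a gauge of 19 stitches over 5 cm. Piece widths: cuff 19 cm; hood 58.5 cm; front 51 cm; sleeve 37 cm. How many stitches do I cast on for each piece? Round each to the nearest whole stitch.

Rate = 19/5 = 3.8 sts per cm.
cuff: 19 × 3.8 = 72.20 → 72.
hood: 58.5 × 3.8 = 222.30 → 222.
front: 51 × 3.8 = 193.80 → 194.
sleeve: 37 × 3.8 = 140.60 → 141.

cuff 72; hood 222; front 194; sleeve 141.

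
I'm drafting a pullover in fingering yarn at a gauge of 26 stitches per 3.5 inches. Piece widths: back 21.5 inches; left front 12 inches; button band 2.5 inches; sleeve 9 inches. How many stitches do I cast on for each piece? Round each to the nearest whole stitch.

Rate = 26/3.5 = 7.429 sts per in.
back: 21.5 × 7.429 = 159.71 → 160.
left front: 12 × 7.429 = 89.14 → 89.
button band: 2.5 × 7.429 = 18.57 → 19.
sleeve: 9 × 7.429 = 66.86 → 67.

back 160; left front 89; button band 19; sleeve 67.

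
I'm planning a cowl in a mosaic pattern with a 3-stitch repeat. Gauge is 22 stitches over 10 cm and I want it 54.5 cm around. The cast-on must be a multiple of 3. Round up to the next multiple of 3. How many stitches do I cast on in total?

120 stitches.

22 / 10 = 2.2 sts per cm.
54.5 × 2.2 = 119.90 sts.
Next multiple of 3: 120.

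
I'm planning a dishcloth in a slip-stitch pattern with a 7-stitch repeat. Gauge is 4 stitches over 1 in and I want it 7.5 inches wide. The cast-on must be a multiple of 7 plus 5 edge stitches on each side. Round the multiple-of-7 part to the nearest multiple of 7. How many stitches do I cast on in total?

4 / 1 = 4 sts per inch.
7.5 × 4 = 30.00 sts.
Less 10 edge sts → 20.00 for the repeat.
Nearest multiple of 7: 21.
Add back 10 edge sts → 31.

31 stitches.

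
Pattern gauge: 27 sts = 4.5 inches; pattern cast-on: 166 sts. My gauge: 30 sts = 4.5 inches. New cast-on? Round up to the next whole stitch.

CO 185 sts.

Scale factor = 30 / 27 = 1.111.
166 × 30 / 27 = 184.44 sts.
→ 185 sts.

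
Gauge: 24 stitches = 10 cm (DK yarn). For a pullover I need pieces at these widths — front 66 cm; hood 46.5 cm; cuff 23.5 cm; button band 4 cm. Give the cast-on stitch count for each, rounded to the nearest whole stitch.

Rate = 24/10 = 2.4 sts per cm.
front: 66 × 2.4 = 158.40 → 158.
hood: 46.5 × 2.4 = 111.60 → 112.
cuff: 23.5 × 2.4 = 56.40 → 56.
button band: 4 × 2.4 = 9.60 → 10.

front 158; hood 112; cuff 56; button band 10.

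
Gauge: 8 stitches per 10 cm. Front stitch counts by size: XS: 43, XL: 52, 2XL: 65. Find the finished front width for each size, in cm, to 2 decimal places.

8/10 = 0.8 sts per cm.
XS: 43 / 0.8 = 53.750 → 53.75 cm.
XL: 52 / 0.8 = 65.000 → 65.00 cm.
2XL: 65 / 0.8 = 81.250 → 81.25 cm.

XS 53.75 cm; XL 65.00 cm; 2XL 81.25 cm.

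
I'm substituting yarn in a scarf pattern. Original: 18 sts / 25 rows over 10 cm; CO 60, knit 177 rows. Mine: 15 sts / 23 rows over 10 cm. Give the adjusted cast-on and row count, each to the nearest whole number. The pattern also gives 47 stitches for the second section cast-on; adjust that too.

Cast on 50 stitches; work 163 rows; second section cast-on 39 stitches.

Stitches: 60 × 15/18 = 50.00 → 50.
Rows: 177 × 23/25 = 162.84 → 163.
second section cast-on: 47 × 15/18 = 39.17 → 39.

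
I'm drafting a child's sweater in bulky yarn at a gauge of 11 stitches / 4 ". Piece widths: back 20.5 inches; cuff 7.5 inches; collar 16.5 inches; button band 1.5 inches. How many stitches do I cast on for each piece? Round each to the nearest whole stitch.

back 56; cuff 21; collar 45; button band 4.

Rate = 11/4 = 2.75 sts per in.
back: 20.5 × 2.75 = 56.38 → 56.
cuff: 7.5 × 2.75 = 20.62 → 21.
collar: 16.5 × 2.75 = 45.38 → 45.
button band: 1.5 × 2.75 = 4.12 → 4.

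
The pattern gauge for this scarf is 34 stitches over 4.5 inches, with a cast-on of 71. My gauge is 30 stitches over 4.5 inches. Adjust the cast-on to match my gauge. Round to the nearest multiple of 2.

Scale factor = 30 / 34 = 0.882.
71 × 30 / 34 = 62.65 sts.
→ 62 sts.

62 stitches.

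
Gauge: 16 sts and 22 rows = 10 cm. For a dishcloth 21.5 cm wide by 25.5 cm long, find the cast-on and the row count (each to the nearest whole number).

Cast on 34 stitches and work 56 rows.

Stitch gauge = 16/10 = 1.6 sts/cm; 21.5 × 1.6 = 34.40 → 34 sts.
Row gauge = 22/10 = 2.2 rows/cm; 25.5 × 2.2 = 56.10 → 56 rows.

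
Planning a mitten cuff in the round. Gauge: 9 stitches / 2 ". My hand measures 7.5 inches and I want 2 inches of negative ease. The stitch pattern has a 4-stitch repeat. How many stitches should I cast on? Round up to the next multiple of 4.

28 stitches.

Finished = 7.5 − 2 = 5.5 inches.
9 / 2 = 4.5 sts/in.
5.5 × 4.5 = 24.75 sts.
Next multiple of 4: 28.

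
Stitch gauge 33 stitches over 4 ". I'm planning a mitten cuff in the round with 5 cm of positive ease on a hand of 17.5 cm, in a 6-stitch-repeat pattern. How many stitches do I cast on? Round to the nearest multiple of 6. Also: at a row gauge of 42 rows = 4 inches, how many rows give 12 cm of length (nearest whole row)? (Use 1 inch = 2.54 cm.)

Cast on 72 stitches; work 50 rows.

Finished = 17.5 + 5 = 22.5 cm.
22.5 cm × 1/2.54 = 8.86 inches.
33/4 = 8.25 sts per in; 8.86 × 8.25 = 73.08 sts.
Nearest multiple of 6 → 72.
12 cm = 4.72 inches; × 10.5 = 49.61 → 50 rows.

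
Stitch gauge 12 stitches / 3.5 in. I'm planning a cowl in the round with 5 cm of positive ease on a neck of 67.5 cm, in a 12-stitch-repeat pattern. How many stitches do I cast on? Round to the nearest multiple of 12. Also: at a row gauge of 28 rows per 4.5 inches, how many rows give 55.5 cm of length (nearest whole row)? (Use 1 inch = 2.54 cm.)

Finished = 67.5 + 5 = 72.5 cm.
72.5 cm × 1/2.54 = 28.54 inches.
12/3.5 = 3.429 sts per in; 28.54 × 3.429 = 97.86 sts.
Nearest multiple of 12 → 96.
55.5 cm = 21.85 inches; × 6.222 = 135.96 → 136 rows.

Cast on 96 stitches; work 136 rows.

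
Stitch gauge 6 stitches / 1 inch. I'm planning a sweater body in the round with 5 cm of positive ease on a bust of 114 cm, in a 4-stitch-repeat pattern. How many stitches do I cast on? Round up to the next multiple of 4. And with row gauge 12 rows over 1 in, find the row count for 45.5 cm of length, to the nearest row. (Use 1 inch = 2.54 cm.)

Finished = 114 + 5 = 119 cm.
119 cm × 1/2.54 = 46.85 inches.
6/1 = 6 sts per in; 46.85 × 6 = 281.10 sts.
Next multiple of 4 → 284.
45.5 cm = 17.91 inches; × 12 = 214.96 → 215 rows.

Cast on 284 stitches; work 215 rows.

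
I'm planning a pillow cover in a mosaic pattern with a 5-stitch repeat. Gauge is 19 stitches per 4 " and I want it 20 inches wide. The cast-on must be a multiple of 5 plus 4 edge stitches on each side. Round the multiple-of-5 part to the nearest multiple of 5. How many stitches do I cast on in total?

Cast on 93 stitches.

19 / 4 = 4.75 sts per inch.
20 × 4.75 = 95.00 sts.
Less 8 edge sts → 87.00 for the repeat.
Nearest multiple of 5: 85.
Add back 8 edge sts → 93.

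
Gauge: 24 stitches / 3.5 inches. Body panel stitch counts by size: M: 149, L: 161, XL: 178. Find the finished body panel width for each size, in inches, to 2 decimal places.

M 21.73 inches; L 23.48 inches; XL 25.96 inches.

24/3.5 = 6.857 sts per in.
M: 149 / 6.857 = 21.729 → 21.73 in.
L: 161 / 6.857 = 23.479 → 23.48 in.
XL: 178 / 6.857 = 25.958 → 25.96 in.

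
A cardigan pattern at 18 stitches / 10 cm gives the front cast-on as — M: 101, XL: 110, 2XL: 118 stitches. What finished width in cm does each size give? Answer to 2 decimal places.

18/10 = 1.8 sts per cm.
M: 101 / 1.8 = 56.111 → 56.11 cm.
XL: 110 / 1.8 = 61.111 → 61.11 cm.
2XL: 118 / 1.8 = 65.556 → 65.56 cm.

M 56.11 cm; XL 61.11 cm; 2XL 65.56 cm.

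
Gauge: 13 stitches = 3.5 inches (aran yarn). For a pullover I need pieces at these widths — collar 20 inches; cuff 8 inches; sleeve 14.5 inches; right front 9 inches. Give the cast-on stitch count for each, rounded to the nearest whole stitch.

collar 74; cuff 30; sleeve 54; right front 33.

Rate = 13/3.5 = 3.714 sts per in.
collar: 20 × 3.714 = 74.29 → 74.
cuff: 8 × 3.714 = 29.71 → 30.
sleeve: 14.5 × 3.714 = 53.86 → 54.
right front: 9 × 3.714 = 33.43 → 33.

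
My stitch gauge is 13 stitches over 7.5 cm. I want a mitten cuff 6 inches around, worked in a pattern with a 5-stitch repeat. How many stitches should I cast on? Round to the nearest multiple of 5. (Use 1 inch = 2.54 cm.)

6 in = 6 × 2.54 = 15.24 cm.
13 / 7.5 = 1.733 sts/cm.
15.24 × 1.733 = 26.42 sts.
→ 25.

Cast on 25 stitches.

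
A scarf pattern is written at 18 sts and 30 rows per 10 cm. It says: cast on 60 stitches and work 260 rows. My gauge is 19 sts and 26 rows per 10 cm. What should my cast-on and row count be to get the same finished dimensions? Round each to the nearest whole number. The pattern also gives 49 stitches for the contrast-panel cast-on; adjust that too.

Cast on 63 stitches; work 225 rows; contrast-panel cast-on 52 stitches.

Stitches: 60 × 19/18 = 63.33 → 63.
Rows: 260 × 26/30 = 225.33 → 225.
contrast-panel cast-on: 49 × 19/18 = 51.72 → 52.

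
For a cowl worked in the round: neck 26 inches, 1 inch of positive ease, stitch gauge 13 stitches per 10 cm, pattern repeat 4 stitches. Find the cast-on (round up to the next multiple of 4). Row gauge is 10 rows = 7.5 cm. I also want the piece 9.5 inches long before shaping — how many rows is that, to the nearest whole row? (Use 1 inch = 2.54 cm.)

Cast on 92 stitches; work 32 rows.

Finished = 26 + 1 = 27 inches.
27 inches × 2.54 = 68.58 cm.
13/10 = 1.3 sts per cm; 68.58 × 1.3 = 89.15 sts.
Next multiple of 4 → 92.
9.5 inches = 24.13 cm; × 1.333 = 32.17 → 32 rows.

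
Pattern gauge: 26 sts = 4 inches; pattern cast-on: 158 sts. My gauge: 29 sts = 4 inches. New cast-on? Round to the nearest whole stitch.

Scale factor = 29 / 26 = 1.115.
158 × 29 / 26 = 176.23 sts.
→ 176 sts.

CO 176 sts.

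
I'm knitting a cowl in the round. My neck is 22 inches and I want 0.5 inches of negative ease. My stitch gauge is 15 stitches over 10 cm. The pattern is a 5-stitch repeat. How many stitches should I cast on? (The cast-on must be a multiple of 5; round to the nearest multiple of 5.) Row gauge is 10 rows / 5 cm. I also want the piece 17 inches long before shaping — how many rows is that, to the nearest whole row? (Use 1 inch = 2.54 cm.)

Finished = 22 − 0.5 = 21.5 inches.
21.5 inches × 2.54 = 54.61 cm.
15/10 = 1.5 sts per cm; 54.61 × 1.5 = 81.92 sts.
Nearest multiple of 5 → 80.
17 inches = 43.18 cm; × 2 = 86.36 → 86 rows.

Cast on 80 stitches; work 86 rows.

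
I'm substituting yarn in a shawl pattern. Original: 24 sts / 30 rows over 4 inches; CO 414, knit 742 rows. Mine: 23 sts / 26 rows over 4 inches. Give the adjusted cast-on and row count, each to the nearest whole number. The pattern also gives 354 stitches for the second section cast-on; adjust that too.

Cast on 397 stitches; work 643 rows; second section cast-on 339 stitches.

Stitches: 414 × 23/24 = 396.75 → 397.
Rows: 742 × 26/30 = 643.07 → 643.
second section cast-on: 354 × 23/24 = 339.25 → 339.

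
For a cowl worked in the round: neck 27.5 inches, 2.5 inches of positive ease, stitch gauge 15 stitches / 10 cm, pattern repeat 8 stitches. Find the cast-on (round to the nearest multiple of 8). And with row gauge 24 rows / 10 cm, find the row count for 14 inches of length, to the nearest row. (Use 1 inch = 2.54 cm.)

Finished = 27.5 + 2.5 = 30 inches.
30 inches × 2.54 = 76.20 cm.
15/10 = 1.5 sts per cm; 76.20 × 1.5 = 114.30 sts.
Nearest multiple of 8 → 112.
14 inches = 35.56 cm; × 2.4 = 85.34 → 85 rows.

Cast on 112 stitches; work 85 rows.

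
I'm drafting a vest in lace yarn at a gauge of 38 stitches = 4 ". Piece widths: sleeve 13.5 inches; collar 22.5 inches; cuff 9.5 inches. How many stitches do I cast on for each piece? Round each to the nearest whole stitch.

sleeve 128; collar 214; cuff 90.

Rate = 38/4 = 9.5 sts per in.
sleeve: 13.5 × 9.5 = 128.25 → 128.
collar: 22.5 × 9.5 = 213.75 → 214.
cuff: 9.5 × 9.5 = 90.25 → 90.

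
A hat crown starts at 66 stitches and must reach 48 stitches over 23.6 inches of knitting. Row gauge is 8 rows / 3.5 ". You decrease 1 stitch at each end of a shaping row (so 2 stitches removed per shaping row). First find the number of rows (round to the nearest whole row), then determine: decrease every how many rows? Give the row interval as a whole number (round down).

Rows = 23.6 × 2.286 = 53.9 → 54 rows.
Stitches to remove: 18 → 9 shaping rows (at 2 st each).
54 / 9 = 6.00 → every 6 rows.

Decrease every 6th row.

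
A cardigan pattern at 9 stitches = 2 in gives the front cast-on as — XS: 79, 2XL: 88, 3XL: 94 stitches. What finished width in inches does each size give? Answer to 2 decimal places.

XS 17.56 inches; 2XL 19.56 inches; 3XL 20.89 inches.

9/2 = 4.5 sts per in.
XS: 79 / 4.5 = 17.556 → 17.56 in.
2XL: 88 / 4.5 = 19.556 → 19.56 in.
3XL: 94 / 4.5 = 20.889 → 20.89 in.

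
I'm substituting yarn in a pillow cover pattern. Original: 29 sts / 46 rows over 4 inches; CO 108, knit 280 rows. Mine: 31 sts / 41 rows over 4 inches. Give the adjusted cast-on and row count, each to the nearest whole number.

Stitches: 108 × 31/29 = 115.45 → 115.
Rows: 280 × 41/46 = 249.57 → 250.

Cast on 115 stitches; work 250 rows.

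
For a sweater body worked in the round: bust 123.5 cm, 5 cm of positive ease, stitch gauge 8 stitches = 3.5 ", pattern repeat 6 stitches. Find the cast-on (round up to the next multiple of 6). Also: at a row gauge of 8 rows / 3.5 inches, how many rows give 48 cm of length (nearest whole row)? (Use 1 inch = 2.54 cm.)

Finished = 123.5 + 5 = 128.5 cm.
128.5 cm × 1/2.54 = 50.59 inches.
8/3.5 = 2.286 sts per in; 50.59 × 2.286 = 115.64 sts.
Next multiple of 6 → 120.
48 cm = 18.90 inches; × 2.286 = 43.19 → 43 rows.

Cast on 120 stitches; work 43 rows.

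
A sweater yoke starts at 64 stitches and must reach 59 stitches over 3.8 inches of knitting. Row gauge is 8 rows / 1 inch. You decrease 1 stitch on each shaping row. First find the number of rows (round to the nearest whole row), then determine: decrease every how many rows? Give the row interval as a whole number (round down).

Rows = 3.8 × 8 = 30.4 → 30 rows.
Stitches to remove: 5 → 5 shaping rows (at 1 st each).
30 / 5 = 6.00 → every 6 rows.

Decrease every 6th row.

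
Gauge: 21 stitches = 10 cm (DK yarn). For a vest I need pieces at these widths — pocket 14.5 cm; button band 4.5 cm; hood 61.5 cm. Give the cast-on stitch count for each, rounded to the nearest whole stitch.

Rate = 21/10 = 2.1 sts per cm.
pocket: 14.5 × 2.1 = 30.45 → 30.
button band: 4.5 × 2.1 = 9.45 → 9.
hood: 61.5 × 2.1 = 129.15 → 129.

pocket 30; button band 9; hood 129.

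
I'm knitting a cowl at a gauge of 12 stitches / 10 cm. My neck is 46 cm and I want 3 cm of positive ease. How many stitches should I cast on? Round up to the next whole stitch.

Finished = 46 + 3 = 49 cm.
12 / 10 = 1.2 sts per cm.
49.00 × 1.2 = 58.80 sts.
→ 59 sts.

CO 59 sts.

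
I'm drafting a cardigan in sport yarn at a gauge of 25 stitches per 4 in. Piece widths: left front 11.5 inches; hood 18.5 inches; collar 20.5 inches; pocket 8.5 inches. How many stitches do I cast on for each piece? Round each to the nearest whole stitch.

Rate = 25/4 = 6.25 sts per in.
left front: 11.5 × 6.25 = 71.88 → 72.
hood: 18.5 × 6.25 = 115.62 → 116.
collar: 20.5 × 6.25 = 128.12 → 128.
pocket: 8.5 × 6.25 = 53.12 → 53.

left front 72; hood 116; collar 128; pocket 53.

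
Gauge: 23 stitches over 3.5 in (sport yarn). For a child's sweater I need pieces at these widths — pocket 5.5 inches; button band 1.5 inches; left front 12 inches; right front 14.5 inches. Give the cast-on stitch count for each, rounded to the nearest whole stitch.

pocket 36; button band 10; left front 79; right front 95.

Rate = 23/3.5 = 6.571 sts per in.
pocket: 5.5 × 6.571 = 36.14 → 36.
button band: 1.5 × 6.571 = 9.86 → 10.
left front: 12 × 6.571 = 78.86 → 79.
right front: 14.5 × 6.571 = 95.29 → 95.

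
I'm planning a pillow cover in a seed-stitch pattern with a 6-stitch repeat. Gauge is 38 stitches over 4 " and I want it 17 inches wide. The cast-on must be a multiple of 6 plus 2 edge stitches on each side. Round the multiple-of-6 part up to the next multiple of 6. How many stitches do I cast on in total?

38 / 4 = 9.5 sts per inch.
17 × 9.5 = 161.50 sts.
Less 4 edge sts → 157.50 for the repeat.
Next multiple of 6: 162.
Add back 4 edge sts → 166.

166 stitches.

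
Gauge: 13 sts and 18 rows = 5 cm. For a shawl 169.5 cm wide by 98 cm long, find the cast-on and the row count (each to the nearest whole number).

Stitch gauge = 13/5 = 2.6 sts/cm; 169.5 × 2.6 = 440.70 → 441 sts.
Row gauge = 18/5 = 3.6 rows/cm; 98 × 3.6 = 352.80 → 353 rows.

Cast on 441 stitches and work 353 rows.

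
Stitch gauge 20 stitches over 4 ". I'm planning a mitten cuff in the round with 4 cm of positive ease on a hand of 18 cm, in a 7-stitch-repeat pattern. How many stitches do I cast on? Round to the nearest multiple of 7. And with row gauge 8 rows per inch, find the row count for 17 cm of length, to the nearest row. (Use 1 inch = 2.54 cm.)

Finished = 18 + 4 = 22 cm.
22 cm × 1/2.54 = 8.66 inches.
20/4 = 5 sts per in; 8.66 × 5 = 43.31 sts.
Nearest multiple of 7 → 42.
17 cm = 6.69 inches; × 8 = 53.54 → 54 rows.

Cast on 42 stitches; work 54 rows.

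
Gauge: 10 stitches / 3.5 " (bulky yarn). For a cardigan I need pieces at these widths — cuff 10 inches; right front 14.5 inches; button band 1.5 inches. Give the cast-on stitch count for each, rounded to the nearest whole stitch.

Rate = 10/3.5 = 2.857 sts per in.
cuff: 10 × 2.857 = 28.57 → 29.
right front: 14.5 × 2.857 = 41.43 → 41.
button band: 1.5 × 2.857 = 4.29 → 4.

cuff 29; right front 41; button band 4.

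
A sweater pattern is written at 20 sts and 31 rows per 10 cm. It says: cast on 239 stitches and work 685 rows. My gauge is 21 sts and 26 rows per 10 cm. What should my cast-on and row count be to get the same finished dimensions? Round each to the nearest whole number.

Cast on 251 stitches; work 575 rows.

Stitches: 239 × 21/20 = 250.95 → 251.
Rows: 685 × 26/31 = 574.52 → 575.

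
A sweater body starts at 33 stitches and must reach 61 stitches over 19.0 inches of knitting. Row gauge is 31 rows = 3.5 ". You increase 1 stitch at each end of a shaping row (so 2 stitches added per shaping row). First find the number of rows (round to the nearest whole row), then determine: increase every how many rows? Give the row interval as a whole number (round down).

Rows = 19.0 × 8.857 = 168.3 → 168 rows.
Stitches to add: 28 → 14 shaping rows (at 2 st each).
168 / 14 = 12.00 → every 12 rows.

Increase every 12th row.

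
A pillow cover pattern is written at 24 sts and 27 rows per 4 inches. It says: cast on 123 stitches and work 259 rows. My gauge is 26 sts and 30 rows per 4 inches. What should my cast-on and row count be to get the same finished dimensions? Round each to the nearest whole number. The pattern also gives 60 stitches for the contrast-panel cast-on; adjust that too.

Stitches: 123 × 26/24 = 133.25 → 133.
Rows: 259 × 30/27 = 287.78 → 288.
contrast-panel cast-on: 60 × 26/24 = 65.00 → 65.

Cast on 133 stitches; work 288 rows; contrast-panel cast-on 65 stitches.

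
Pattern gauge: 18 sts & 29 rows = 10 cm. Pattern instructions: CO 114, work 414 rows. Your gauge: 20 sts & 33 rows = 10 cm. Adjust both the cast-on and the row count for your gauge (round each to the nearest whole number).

Cast on 127 stitches; work 471 rows.

Stitches: 114 × 20/18 = 126.67 → 127.
Rows: 414 × 33/29 = 471.10 → 471.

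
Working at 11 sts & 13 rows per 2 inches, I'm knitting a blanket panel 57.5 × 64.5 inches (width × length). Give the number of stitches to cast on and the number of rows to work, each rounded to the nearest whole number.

Cast on 316 stitches and work 419 rows.

Stitch gauge = 11/2 = 5.5 sts/in; 57.5 × 5.5 = 316.25 → 316 sts.
Row gauge = 13/2 = 6.5 rows/in; 64.5 × 6.5 = 419.25 → 419 rows.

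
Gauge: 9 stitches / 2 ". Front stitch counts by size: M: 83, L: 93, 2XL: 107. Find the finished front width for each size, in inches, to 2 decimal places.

9/2 = 4.5 sts per in.
M: 83 / 4.5 = 18.444 → 18.44 in.
L: 93 / 4.5 = 20.667 → 20.67 in.
2XL: 107 / 4.5 = 23.778 → 23.78 in.

M 18.44 inches; L 20.67 inches; 2XL 23.78 inches.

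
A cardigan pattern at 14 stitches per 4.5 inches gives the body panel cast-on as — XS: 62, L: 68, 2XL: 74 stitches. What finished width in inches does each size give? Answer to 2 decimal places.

XS 19.93 inches; L 21.86 inches; 2XL 23.79 inches.

14/4.5 = 3.111 sts per in.
XS: 62 / 3.111 = 19.929 → 19.93 in.
L: 68 / 3.111 = 21.857 → 21.86 in.
2XL: 74 / 3.111 = 23.786 → 23.79 in.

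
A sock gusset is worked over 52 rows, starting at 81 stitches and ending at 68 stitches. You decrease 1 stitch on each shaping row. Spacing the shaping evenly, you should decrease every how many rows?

Decrease every 4th row.

Stitches to remove: |68 − 81| = 13.
Shaping rows needed: 13 / 1 = 13.
52 rows / 13 = every 4 rows.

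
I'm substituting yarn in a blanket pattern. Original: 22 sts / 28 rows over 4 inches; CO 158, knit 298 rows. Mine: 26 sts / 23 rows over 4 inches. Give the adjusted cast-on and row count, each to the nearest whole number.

Cast on 187 stitches; work 245 rows.

Stitches: 158 × 26/22 = 186.73 → 187.
Rows: 298 × 23/28 = 244.79 → 245.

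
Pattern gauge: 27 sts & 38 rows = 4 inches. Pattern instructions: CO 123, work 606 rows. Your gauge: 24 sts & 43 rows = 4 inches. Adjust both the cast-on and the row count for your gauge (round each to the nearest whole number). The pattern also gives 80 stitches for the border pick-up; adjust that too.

Cast on 109 stitches; work 686 rows; border pick-up 71 stitches.

Stitches: 123 × 24/27 = 109.33 → 109.
Rows: 606 × 43/38 = 685.74 → 686.
border pick-up: 80 × 24/27 = 71.11 → 71.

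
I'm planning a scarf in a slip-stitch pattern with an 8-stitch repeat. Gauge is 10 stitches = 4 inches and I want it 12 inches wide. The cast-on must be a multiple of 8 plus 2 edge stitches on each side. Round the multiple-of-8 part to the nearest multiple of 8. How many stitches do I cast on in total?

Cast on 28 stitches.

10 / 4 = 2.5 sts per inch.
12 × 2.5 = 30.00 sts.
Less 4 edge sts → 26.00 for the repeat.
Nearest multiple of 8: 24.
Add back 4 edge sts → 28.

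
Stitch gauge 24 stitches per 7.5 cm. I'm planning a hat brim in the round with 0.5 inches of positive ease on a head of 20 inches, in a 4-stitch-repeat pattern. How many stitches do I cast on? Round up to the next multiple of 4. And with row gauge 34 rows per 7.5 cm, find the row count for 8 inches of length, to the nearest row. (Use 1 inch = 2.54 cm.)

Finished = 20 + 0.5 = 20.5 inches.
20.5 inches × 2.54 = 52.07 cm.
24/7.5 = 3.2 sts per cm; 52.07 × 3.2 = 166.62 sts.
Next multiple of 4 → 168.
8 inches = 20.32 cm; × 4.533 = 92.12 → 92 rows.

Cast on 168 stitches; work 92 rows.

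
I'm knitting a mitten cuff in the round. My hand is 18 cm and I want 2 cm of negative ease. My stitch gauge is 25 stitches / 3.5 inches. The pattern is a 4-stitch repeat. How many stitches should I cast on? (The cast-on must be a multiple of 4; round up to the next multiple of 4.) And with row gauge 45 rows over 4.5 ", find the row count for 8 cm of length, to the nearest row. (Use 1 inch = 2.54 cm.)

Cast on 48 stitches; work 31 rows.

Finished = 18 − 2 = 16 cm.
16 cm × 1/2.54 = 6.30 inches.
25/3.5 = 7.143 sts per in; 6.30 × 7.143 = 44.99 sts.
Next multiple of 4 → 48.
8 cm = 3.15 inches; × 10 = 31.50 → 31 rows.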